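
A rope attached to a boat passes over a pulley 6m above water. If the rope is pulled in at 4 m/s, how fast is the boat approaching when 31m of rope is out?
124√37/185 ≈ 4.077 m/s

rope² = x² + 6²
x = √(31² - 6²) = 5√37
dx/dt = (rope/x) · d(rope)/dt = (31/(5√37)) · (-4) = -124√37/185 m/s
The boat approaches at 124√37/185 ≈ 4.077 m/s.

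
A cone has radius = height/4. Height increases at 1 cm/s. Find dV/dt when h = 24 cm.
36π cm³/s

V = (1/3)π(h/4)²h = πh³/48
dV/dt = πh²/16 · 1
At h = 24: dV/dt = 36π cm³/s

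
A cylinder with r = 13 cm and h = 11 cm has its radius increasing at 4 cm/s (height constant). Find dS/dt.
296π cm²/s

S = 2πrh + 2πr² (lateral + bases)
dS/dt = (2πh + 4πr)·dr/dt = (2π·11 + 4π·13)·4
= 296π cm²/s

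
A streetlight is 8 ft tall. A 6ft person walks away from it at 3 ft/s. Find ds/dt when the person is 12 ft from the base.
9 ft/s

By similar triangles: 8/(x+s) = 6/s
Solving: s = 6x/2
ds/dt = 6/2 · dx/dt = 3 · 3 = 9 ft/s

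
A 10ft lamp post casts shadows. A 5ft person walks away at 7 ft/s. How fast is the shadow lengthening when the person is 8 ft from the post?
7 ft/s

By similar triangles: 10/(x+s) = 5/s
Solving: s = 5x/5
ds/dt = 5/5 · dx/dt = 1 · 7 = 7 ft/s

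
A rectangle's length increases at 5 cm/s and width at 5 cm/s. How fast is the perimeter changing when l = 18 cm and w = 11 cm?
20 cm/s

P = 2(l + w)
dP/dt = 2(dl/dt + dw/dt) = 2(5 + 5) = 20 cm/s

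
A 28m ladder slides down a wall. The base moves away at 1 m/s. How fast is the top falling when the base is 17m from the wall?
17√55/165 ≈ 0.7641 m/s

x² + y² = 28²
2x·dx/dt + 2y·dy/dt = 0
dy/dt = -x/y · dx/dt = -17/(3√55) · 1 = -17√55/165 m/s
The top is descending at 17√55/165 ≈ 0.7641 m/s.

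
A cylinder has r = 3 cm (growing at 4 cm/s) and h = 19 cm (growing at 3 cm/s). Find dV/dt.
483π cm³/s

V = πr²h
dV/dt = 2πrh·dr/dt + πr²·dh/dt
= 2π(3)(19)(4) + π(3)²(3)
= 483π cm³/s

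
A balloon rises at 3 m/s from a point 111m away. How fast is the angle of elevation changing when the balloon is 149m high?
0.009646 rad/s

tan(θ) = y/111
sec²(θ) · dθ/dt = (1/111) · dy/dt
dθ/dt = cos²(θ)/111 · 3 = 111/(111² + 149²) · 3
dθ/dt = 0.009646 rad/s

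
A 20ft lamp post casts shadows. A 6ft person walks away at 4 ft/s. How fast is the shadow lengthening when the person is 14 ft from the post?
12/7 ft/s

By similar triangles: 20/(x+s) = 6/s
Solving: s = 6x/14
ds/dt = 6/14 · dx/dt = 3/7 · 4 = 12/7 ft/s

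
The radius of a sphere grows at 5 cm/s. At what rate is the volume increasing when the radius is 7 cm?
980π cm³/s

V = (4/3)πr³
dV/dt = dV/dr · dr/dt = 4πr² · 5
At r = 7: dV/dt = 980π cm³/s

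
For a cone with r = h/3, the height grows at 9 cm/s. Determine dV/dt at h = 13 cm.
169π cm³/s

V = (1/3)π(h/3)²h = πh³/27
dV/dt = πh²/9 · 9
At h = 13: dV/dt = 169π cm³/s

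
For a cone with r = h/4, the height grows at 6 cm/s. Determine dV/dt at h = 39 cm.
4563π/8 cm³/s

V = (1/3)π(h/4)²h = πh³/48
dV/dt = πh²/16 · 6
At h = 39: dV/dt = 4563π/8 cm³/s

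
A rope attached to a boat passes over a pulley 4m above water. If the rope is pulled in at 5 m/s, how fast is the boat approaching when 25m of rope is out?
125√609/609 ≈ 5.065 m/s

rope² = x² + 4²
x = √(25² - 4²) = √609
dx/dt = (rope/x) · d(rope)/dt = (25/√609) · (-5) = -125√609/609 m/s
The boat approaches at 125√609/609 ≈ 5.065 m/s.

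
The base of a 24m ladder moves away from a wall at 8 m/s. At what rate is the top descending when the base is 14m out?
56√95/95 ≈ 5.745 m/s

x² + y² = 24²
2x·dx/dt + 2y·dy/dt = 0
dy/dt = -x/y · dx/dt = -14/(2√95) · 8 = -56√95/95 m/s
The top is descending at 56√95/95 ≈ 5.745 m/s.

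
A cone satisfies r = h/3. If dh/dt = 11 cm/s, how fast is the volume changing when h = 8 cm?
704π/9 cm³/s

V = (1/3)π(h/3)²h = πh³/27
dV/dt = πh²/9 · 11
At h = 8: dV/dt = 704π/9 cm³/s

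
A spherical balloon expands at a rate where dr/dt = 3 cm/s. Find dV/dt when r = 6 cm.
432π cm³/s

V = (4/3)πr³
dV/dt = dV/dr · dr/dt = 4πr² · 3
At r = 6: dV/dt = 432π cm³/s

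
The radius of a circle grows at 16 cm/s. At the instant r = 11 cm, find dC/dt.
32π cm/s

C = 2πr
dC/dt = 2π · dr/dt = 2π · 16 = 32π cm/s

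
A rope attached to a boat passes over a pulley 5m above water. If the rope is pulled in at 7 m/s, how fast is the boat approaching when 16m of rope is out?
16√231/33 ≈ 7.369 m/s

rope² = x² + 5²
x = √(16² - 5²) = √231
dx/dt = (rope/x) · d(rope)/dt = (16/√231) · (-7) = -16√231/33 m/s
The boat approaches at 16√231/33 ≈ 7.369 m/s.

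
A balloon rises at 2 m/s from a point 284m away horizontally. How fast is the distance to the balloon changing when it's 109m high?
218√92537/92537 ≈ 0.7166 m/s

z² = 284² + y²
z = √(284² + 109²) = √92537
dz/dt = y/z · dy/dt = 109/√92537 · 2 = 218√92537/92537 ≈ 0.7166 m/s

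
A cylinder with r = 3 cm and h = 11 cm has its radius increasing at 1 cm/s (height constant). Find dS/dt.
34π cm²/s

S = 2πrh + 2πr² (lateral + bases)
dS/dt = (2πh + 4πr)·dr/dt = (2π·11 + 4π·3)·1
= 34π cm²/s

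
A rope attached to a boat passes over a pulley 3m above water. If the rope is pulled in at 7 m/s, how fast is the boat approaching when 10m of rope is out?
10√91/13 ≈ 7.338 m/s

rope² = x² + 3²
x = √(10² - 3²) = √91
dx/dt = (rope/x) · d(rope)/dt = (10/√91) · (-7) = -10√91/13 m/s
The boat approaches at 10√91/13 ≈ 7.338 m/s.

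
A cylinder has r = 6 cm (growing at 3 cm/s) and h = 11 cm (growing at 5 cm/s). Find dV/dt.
576π cm³/s

V = πr²h
dV/dt = 2πrh·dr/dt + πr²·dh/dt
= 2π(6)(11)(3) + π(6)²(5)
= 576π cm³/s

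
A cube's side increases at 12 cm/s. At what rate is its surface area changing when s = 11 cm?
1584 cm²/s

A = 6s²
dA/dt = 12s · ds/dt = 12·11·12 = 1584 cm²/s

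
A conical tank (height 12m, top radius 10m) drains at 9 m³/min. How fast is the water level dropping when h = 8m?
81/(400π) ≈ 0.06446 m/min

r/h = 10/12, so r = (5/6)h
V = (1/3)πr²h = (1/3)π((5/6)h)²h = (25/108)πh³
dV/dh = (25/36)πh²
dh/dt = (dV/dt)/(dV/dh) = -9/((25/36)π·8²) = -81/(400π) m/min
The level is dropping at 81/(400π) ≈ 0.06446 m/min.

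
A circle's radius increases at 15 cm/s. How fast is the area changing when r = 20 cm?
600π cm²/s

A = πr²
dA/dt = 2πr · dr/dt = 2π(20)(15) = 600π cm²/s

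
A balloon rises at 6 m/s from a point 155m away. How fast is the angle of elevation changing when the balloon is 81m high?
0.030406 rad/s

tan(θ) = y/155
sec²(θ) · dθ/dt = (1/155) · dy/dt
dθ/dt = cos²(θ)/155 · 6 = 155/(155² + 81²) · 6
dθ/dt = 0.030406 rad/s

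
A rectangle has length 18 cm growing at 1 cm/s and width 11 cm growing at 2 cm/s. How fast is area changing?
47 cm²/s

A = lw
dA/dt = w·dl/dt + l·dw/dt = 11·1 + 18·2 = 47 cm²/s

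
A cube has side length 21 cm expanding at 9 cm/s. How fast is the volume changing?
11907 cm³/s

V = s³
dV/dt = 3s² · ds/dt = 3·21²·9 = 11907 cm³/s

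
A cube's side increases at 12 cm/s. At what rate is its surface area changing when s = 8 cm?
1152 cm²/s

A = 6s²
dA/dt = 12s · ds/dt = 12·8·12 = 1152 cm²/s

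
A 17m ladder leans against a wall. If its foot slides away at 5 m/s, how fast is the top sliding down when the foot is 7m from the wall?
7√15/12 ≈ 2.259 m/s

x² + y² = 17²
2x·dx/dt + 2y·dy/dt = 0
dy/dt = -x/y · dx/dt = -7/(4√15) · 5 = -7√15/12 m/s
The top is descending at 7√15/12 ≈ 2.259 m/s.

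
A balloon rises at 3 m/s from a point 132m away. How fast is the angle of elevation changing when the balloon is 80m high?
0.016622 rad/s

tan(θ) = y/132
sec²(θ) · dθ/dt = (1/132) · dy/dt
dθ/dt = cos²(θ)/132 · 3 = 132/(132² + 80²) · 3
dθ/dt = 0.016622 rad/s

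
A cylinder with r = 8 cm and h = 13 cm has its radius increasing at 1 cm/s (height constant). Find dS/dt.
58π cm²/s

S = 2πrh + 2πr² (lateral + bases)
dS/dt = (2πh + 4πr)·dr/dt = (2π·13 + 4π·8)·1
= 58π cm²/s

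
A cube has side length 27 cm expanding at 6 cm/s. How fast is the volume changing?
13122 cm³/s

V = s³
dV/dt = 3s² · ds/dt = 3·27²·6 = 13122 cm³/s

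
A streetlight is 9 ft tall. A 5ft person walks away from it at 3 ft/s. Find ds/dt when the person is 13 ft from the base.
15/4 ft/s

By similar triangles: 9/(x+s) = 5/s
Solving: s = 5x/4
ds/dt = 5/4 · dx/dt = 5/4 · 3 = 15/4 ft/s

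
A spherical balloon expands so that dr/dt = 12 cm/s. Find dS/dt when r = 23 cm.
2208π cm²/s

S = 4πr²
dS/dt = dS/dr · dr/dt = 8πr · 12
At r = 23: dS/dt = 2208π cm²/s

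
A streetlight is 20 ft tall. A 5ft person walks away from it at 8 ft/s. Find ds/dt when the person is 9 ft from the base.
8/3 ft/s

By similar triangles: 20/(x+s) = 5/s
Solving: s = 5x/15
ds/dt = 5/15 · dx/dt = 1/3 · 8 = 8/3 ft/s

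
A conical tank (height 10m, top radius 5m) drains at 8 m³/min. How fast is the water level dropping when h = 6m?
8/(9π) ≈ 0.2829 m/min

r/h = 5/10, so r = (1/2)h
V = (1/3)πr²h = (1/3)π((1/2)h)²h = (1/12)πh³
dV/dh = (1/4)πh²
dh/dt = (dV/dt)/(dV/dh) = -8/((1/4)π·6²) = -8/(9π) m/min
The level is dropping at 8/(9π) ≈ 0.2829 m/min.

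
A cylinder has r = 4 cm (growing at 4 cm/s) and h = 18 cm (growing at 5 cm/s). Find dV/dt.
656π cm³/s

V = πr²h
dV/dt = 2πrh·dr/dt + πr²·dh/dt
= 2π(4)(18)(4) + π(4)²(5)
= 656π cm³/s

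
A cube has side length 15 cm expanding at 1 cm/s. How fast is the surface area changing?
180 cm²/s

A = 6s²
dA/dt = 12s · ds/dt = 12·15·1 = 180 cm²/s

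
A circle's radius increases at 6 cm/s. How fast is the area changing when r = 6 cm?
72π cm²/s

A = πr²
dA/dt = 2πr · dr/dt = 2π(6)(6) = 72π cm²/s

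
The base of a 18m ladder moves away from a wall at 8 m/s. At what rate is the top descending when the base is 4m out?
16√77/77 ≈ 1.823 m/s

x² + y² = 18²
2x·dx/dt + 2y·dy/dt = 0
dy/dt = -x/y · dx/dt = -4/(2√77) · 8 = -16√77/77 m/s
The top is descending at 16√77/77 ≈ 1.823 m/s.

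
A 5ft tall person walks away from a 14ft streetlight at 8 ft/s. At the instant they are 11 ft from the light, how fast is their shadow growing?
40/9 ft/s

By similar triangles: 14/(x+s) = 5/s
Solving: s = 5x/9
ds/dt = 5/9 · dx/dt = 5/9 · 8 = 40/9 ft/s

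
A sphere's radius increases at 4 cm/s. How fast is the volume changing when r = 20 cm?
6400π cm³/s

V = (4/3)πr³
dV/dt = dV/dr · dr/dt = 4πr² · 4
At r = 20: dV/dt = 6400π cm³/s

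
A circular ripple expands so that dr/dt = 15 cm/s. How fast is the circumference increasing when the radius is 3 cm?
30π cm/s

C = 2πr
dC/dt = 2π · dr/dt = 2π · 15 = 30π cm/s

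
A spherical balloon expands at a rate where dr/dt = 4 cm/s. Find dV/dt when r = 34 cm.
18496π cm³/s

V = (4/3)πr³
dV/dt = dV/dr · dr/dt = 4πr² · 4
At r = 34: dV/dt = 18496π cm³/s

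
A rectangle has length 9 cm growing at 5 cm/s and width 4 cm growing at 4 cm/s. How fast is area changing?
56 cm²/s

A = lw
dA/dt = w·dl/dt + l·dw/dt = 4·5 + 9·4 = 56 cm²/s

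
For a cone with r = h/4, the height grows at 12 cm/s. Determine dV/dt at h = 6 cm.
27π cm³/s

V = (1/3)π(h/4)²h = πh³/48
dV/dt = πh²/16 · 12
At h = 6: dV/dt = 27π cm³/s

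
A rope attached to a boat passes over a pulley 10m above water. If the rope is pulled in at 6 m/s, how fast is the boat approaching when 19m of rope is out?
38√29/29 ≈ 7.056 m/s

rope² = x² + 10²
x = √(19² - 10²) = 3√29
dx/dt = (rope/x) · d(rope)/dt = (19/(3√29)) · (-6) = -38√29/29 m/s
The boat approaches at 38√29/29 ≈ 7.056 m/s.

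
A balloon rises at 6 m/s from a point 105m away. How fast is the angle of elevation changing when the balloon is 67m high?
0.040608 rad/s

tan(θ) = y/105
sec²(θ) · dθ/dt = (1/105) · dy/dt
dθ/dt = cos²(θ)/105 · 6 = 105/(105² + 67²) · 6
dθ/dt = 0.040608 rad/s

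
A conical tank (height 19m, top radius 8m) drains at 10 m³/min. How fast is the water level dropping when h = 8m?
1805/(2048π) ≈ 0.2805 m/min

r/h = 8/19, so r = (8/19)h
V = (1/3)πr²h = (1/3)π((8/19)h)²h = (64/1083)πh³
dV/dh = (64/361)πh²
dh/dt = (dV/dt)/(dV/dh) = -10/((64/361)π·8²) = -1805/(2048π) m/min
The level is dropping at 1805/(2048π) ≈ 0.2805 m/min.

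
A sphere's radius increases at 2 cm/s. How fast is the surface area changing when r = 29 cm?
464π cm²/s

S = 4πr²
dS/dt = dS/dr · dr/dt = 8πr · 2
At r = 29: dS/dt = 464π cm²/s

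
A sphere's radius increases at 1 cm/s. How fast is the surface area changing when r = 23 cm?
184π cm²/s

S = 4πr²
dS/dt = dS/dr · dr/dt = 8πr · 1
At r = 23: dS/dt = 184π cm²/s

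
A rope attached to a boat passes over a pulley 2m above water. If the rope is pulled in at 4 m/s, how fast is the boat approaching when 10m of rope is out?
5√6/3 ≈ 4.082 m/s

rope² = x² + 2²
x = √(10² - 2²) = 4√6
dx/dt = (rope/x) · d(rope)/dt = (10/(4√6)) · (-4) = -5√6/3 m/s
The boat approaches at 5√6/3 ≈ 4.082 m/s.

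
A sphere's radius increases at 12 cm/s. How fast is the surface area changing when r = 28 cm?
2688π cm²/s

S = 4πr²
dS/dt = dS/dr · dr/dt = 8πr · 12
At r = 28: dS/dt = 2688π cm²/s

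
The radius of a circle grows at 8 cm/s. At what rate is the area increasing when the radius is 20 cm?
320π cm²/s

A = πr²
dA/dt = 2πr · dr/dt = 2π(20)(8) = 320π cm²/s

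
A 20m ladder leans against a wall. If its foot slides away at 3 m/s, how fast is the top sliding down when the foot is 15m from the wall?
9√7/7 ≈ 3.402 m/s

x² + y² = 20²
2x·dx/dt + 2y·dy/dt = 0
dy/dt = -x/y · dx/dt = -15/(5√7) · 3 = -9√7/7 m/s
The top is descending at 9√7/7 ≈ 3.402 m/s.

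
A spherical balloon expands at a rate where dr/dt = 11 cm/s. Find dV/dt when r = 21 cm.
19404π cm³/s

V = (4/3)πr³
dV/dt = dV/dr · dr/dt = 4πr² · 11
At r = 21: dV/dt = 19404π cm³/s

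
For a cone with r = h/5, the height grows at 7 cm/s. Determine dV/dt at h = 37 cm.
9583π/25 cm³/s

V = (1/3)π(h/5)²h = πh³/75
dV/dt = πh²/25 · 7
At h = 37: dV/dt = 9583π/25 cm³/s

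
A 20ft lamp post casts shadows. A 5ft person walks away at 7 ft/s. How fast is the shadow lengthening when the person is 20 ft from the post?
7/3 ft/s

By similar triangles: 20/(x+s) = 5/s
Solving: s = 5x/15
ds/dt = 5/15 · dx/dt = 1/3 · 7 = 7/3 ft/s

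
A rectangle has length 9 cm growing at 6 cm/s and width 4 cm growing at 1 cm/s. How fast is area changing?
33 cm²/s

A = lw
dA/dt = w·dl/dt + l·dw/dt = 4·6 + 9·1 = 33 cm²/s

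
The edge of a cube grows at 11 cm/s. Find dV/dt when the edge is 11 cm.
3993 cm³/s

V = s³
dV/dt = 3s² · ds/dt = 3·11²·11 = 3993 cm³/s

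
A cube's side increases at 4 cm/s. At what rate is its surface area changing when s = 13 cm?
624 cm²/s

A = 6s²
dA/dt = 12s · ds/dt = 12·13·4 = 624 cm²/s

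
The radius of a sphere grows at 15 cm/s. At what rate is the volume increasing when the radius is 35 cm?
73500π cm³/s

V = (4/3)πr³
dV/dt = dV/dr · dr/dt = 4πr² · 15
At r = 35: dV/dt = 73500π cm³/s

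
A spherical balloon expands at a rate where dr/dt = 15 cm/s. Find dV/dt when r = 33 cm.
65340π cm³/s

V = (4/3)πr³
dV/dt = dV/dr · dr/dt = 4πr² · 15
At r = 33: dV/dt = 65340π cm³/s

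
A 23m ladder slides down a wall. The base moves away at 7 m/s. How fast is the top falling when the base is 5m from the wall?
5√14/12 ≈ 1.559 m/s

x² + y² = 23²
2x·dx/dt + 2y·dy/dt = 0
dy/dt = -x/y · dx/dt = -5/(6√14) · 7 = -5√14/12 m/s
The top is descending at 5√14/12 ≈ 1.559 m/s.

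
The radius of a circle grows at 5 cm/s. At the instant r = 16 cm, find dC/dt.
10π cm/s

C = 2πr
dC/dt = 2π · dr/dt = 2π · 5 = 10π cm/s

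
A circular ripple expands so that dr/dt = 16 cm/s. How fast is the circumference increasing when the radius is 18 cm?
32π cm/s

C = 2πr
dC/dt = 2π · dr/dt = 2π · 16 = 32π cm/s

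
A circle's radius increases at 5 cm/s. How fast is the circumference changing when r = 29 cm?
10π cm/s

C = 2πr
dC/dt = 2π · dr/dt = 2π · 5 = 10π cm/s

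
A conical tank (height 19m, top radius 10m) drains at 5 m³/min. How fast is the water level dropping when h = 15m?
361/(4500π) ≈ 0.02554 m/min

r/h = 10/19, so r = (10/19)h
V = (1/3)πr²h = (1/3)π((10/19)h)²h = (100/1083)πh³
dV/dh = (100/361)πh²
dh/dt = (dV/dt)/(dV/dh) = -5/((100/361)π·15²) = -361/(4500π) m/min
The level is dropping at 361/(4500π) ≈ 0.02554 m/min.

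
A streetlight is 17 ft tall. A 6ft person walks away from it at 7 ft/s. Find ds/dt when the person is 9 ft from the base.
42/11 ft/s

By similar triangles: 17/(x+s) = 6/s
Solving: s = 6x/11
ds/dt = 6/11 · dx/dt = 6/11 · 7 = 42/11 ft/s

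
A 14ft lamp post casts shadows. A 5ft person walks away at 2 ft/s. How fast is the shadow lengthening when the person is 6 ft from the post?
10/9 ft/s

By similar triangles: 14/(x+s) = 5/s
Solving: s = 5x/9
ds/dt = 5/9 · dx/dt = 5/9 · 2 = 10/9 ft/s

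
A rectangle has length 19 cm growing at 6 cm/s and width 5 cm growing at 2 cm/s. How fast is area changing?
68 cm²/s

A = lw
dA/dt = w·dl/dt + l·dw/dt = 5·6 + 19·2 = 68 cm²/s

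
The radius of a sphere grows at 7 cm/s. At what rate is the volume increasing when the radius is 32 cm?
28672π cm³/s

V = (4/3)πr³
dV/dt = dV/dr · dr/dt = 4πr² · 7
At r = 32: dV/dt = 28672π cm³/s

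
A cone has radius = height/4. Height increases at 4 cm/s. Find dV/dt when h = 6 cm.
9π cm³/s

V = (1/3)π(h/4)²h = πh³/48
dV/dt = πh²/16 · 4
At h = 6: dV/dt = 9π cm³/s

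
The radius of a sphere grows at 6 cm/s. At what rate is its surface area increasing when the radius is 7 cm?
336π cm²/s

S = 4πr²
dS/dt = dS/dr · dr/dt = 8πr · 6
At r = 7: dS/dt = 336π cm²/s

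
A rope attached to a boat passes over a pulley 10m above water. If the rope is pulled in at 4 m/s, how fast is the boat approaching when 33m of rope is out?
132√989/989 ≈ 4.197 m/s

rope² = x² + 10²
x = √(33² - 10²) = √989
dx/dt = (rope/x) · d(rope)/dt = (33/√989) · (-4) = -132√989/989 m/s
The boat approaches at 132√989/989 ≈ 4.197 m/s.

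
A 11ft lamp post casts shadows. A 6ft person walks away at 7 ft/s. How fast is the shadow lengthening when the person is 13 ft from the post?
42/5 ft/s

By similar triangles: 11/(x+s) = 6/s
Solving: s = 6x/5
ds/dt = 6/5 · dx/dt = 6/5 · 7 = 42/5 ft/s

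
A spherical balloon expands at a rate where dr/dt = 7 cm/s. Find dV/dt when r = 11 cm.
3388π cm³/s

V = (4/3)πr³
dV/dt = dV/dr · dr/dt = 4πr² · 7
At r = 11: dV/dt = 3388π cm³/s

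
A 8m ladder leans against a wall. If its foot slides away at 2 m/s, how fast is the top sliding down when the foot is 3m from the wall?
6√55/55 ≈ 0.809 m/s

x² + y² = 8²
2x·dx/dt + 2y·dy/dt = 0
dy/dt = -x/y · dx/dt = -3/√55 · 2 = -6√55/55 m/s
The top is descending at 6√55/55 ≈ 0.809 m/s.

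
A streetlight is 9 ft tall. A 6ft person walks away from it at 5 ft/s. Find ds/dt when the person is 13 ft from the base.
10 ft/s

By similar triangles: 9/(x+s) = 6/s
Solving: s = 6x/3
ds/dt = 6/3 · dx/dt = 2 · 5 = 10 ft/s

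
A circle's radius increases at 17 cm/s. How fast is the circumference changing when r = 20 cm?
34π cm/s

C = 2πr
dC/dt = 2π · dr/dt = 2π · 17 = 34π cm/s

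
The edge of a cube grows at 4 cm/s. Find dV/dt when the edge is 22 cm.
5808 cm³/s

V = s³
dV/dt = 3s² · ds/dt = 3·22²·4 = 5808 cm³/s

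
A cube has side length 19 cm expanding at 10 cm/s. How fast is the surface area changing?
2280 cm²/s

A = 6s²
dA/dt = 12s · ds/dt = 12·19·10 = 2280 cm²/s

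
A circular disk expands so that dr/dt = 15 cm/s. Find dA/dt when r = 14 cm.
420π cm²/s

A = πr²
dA/dt = 2πr · dr/dt = 2π(14)(15) = 420π cm²/s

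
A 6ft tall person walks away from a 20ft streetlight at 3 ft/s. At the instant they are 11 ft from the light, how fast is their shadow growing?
9/7 ft/s

By similar triangles: 20/(x+s) = 6/s
Solving: s = 6x/14
ds/dt = 6/14 · dx/dt = 3/7 · 3 = 9/7 ft/s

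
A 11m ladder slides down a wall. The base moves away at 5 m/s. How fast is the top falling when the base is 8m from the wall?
40√57/57 ≈ 5.298 m/s

x² + y² = 11²
2x·dx/dt + 2y·dy/dt = 0
dy/dt = -x/y · dx/dt = -8/√57 · 5 = -40√57/57 m/s
The top is descending at 40√57/57 ≈ 5.298 m/s.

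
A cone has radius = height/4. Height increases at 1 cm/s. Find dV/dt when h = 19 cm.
361π/16 cm³/s

V = (1/3)π(h/4)²h = πh³/48
dV/dt = πh²/16 · 1
At h = 19: dV/dt = 361π/16 cm³/s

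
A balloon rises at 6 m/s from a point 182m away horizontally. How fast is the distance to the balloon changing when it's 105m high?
90√901/901 ≈ 2.998 m/s

z² = 182² + y²
z = √(182² + 105²) = 7√901
dz/dt = y/z · dy/dt = 105/(7√901) · 6 = 90√901/901 ≈ 2.998 m/s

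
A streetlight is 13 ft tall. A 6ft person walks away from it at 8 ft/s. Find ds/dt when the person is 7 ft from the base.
48/7 ft/s

By similar triangles: 13/(x+s) = 6/s
Solving: s = 6x/7
ds/dt = 6/7 · dx/dt = 6/7 · 8 = 48/7 ft/s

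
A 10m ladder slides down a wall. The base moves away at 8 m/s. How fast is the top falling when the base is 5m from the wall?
8√3/3 ≈ 4.619 m/s

x² + y² = 10²
2x·dx/dt + 2y·dy/dt = 0
dy/dt = -x/y · dx/dt = -5/(5√3) · 8 = -8√3/3 m/s
The top is descending at 8√3/3 ≈ 4.619 m/s.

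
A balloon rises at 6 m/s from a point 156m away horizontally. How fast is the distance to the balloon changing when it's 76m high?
57√1882/941 ≈ 2.628 m/s

z² = 156² + y²
z = √(156² + 76²) = 4√1882
dz/dt = y/z · dy/dt = 76/(4√1882) · 6 = 57√1882/941 ≈ 2.628 m/s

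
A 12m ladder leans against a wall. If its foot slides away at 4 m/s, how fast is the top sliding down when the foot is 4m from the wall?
√2 ≈ 1.414 m/s

x² + y² = 12²
2x·dx/dt + 2y·dy/dt = 0
dy/dt = -x/y · dx/dt = -4/(8√2) · 4 = -√2 m/s
The top is descending at √2 ≈ 1.414 m/s.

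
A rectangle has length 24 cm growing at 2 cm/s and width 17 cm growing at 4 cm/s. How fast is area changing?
130 cm²/s

A = lw
dA/dt = w·dl/dt + l·dw/dt = 17·2 + 24·4 = 130 cm²/s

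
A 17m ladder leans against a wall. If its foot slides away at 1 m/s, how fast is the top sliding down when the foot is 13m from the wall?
13√30/60 ≈ 1.187 m/s

x² + y² = 17²
2x·dx/dt + 2y·dy/dt = 0
dy/dt = -x/y · dx/dt = -13/(2√30) · 1 = -13√30/60 m/s
The top is descending at 13√30/60 ≈ 1.187 m/s.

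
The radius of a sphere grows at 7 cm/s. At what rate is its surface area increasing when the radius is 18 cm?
1008π cm²/s

S = 4πr²
dS/dt = dS/dr · dr/dt = 8πr · 7
At r = 18: dS/dt = 1008π cm²/s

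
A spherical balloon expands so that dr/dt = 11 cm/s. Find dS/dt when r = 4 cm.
352π cm²/s

S = 4πr²
dS/dt = dS/dr · dr/dt = 8πr · 11
At r = 4: dS/dt = 352π cm²/s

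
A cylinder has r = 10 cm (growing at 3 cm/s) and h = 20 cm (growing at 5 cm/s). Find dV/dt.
1700π cm³/s

V = πr²h
dV/dt = 2πrh·dr/dt + πr²·dh/dt
= 2π(10)(20)(3) + π(10)²(5)
= 1700π cm³/s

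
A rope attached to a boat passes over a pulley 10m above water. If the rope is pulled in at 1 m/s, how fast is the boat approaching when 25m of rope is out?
5√21/21 ≈ 1.091 m/s

rope² = x² + 10²
x = √(25² - 10²) = 5√21
dx/dt = (rope/x) · d(rope)/dt = (25/(5√21)) · (-1) = -5√21/21 m/s
The boat approaches at 5√21/21 ≈ 1.091 m/s.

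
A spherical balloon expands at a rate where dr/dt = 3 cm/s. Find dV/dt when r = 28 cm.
9408π cm³/s

V = (4/3)πr³
dV/dt = dV/dr · dr/dt = 4πr² · 3
At r = 28: dV/dt = 9408π cm³/s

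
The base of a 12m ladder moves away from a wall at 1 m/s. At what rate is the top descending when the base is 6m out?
√3/3 ≈ 0.5774 m/s

x² + y² = 12²
2x·dx/dt + 2y·dy/dt = 0
dy/dt = -x/y · dx/dt = -6/(6√3) · 1 = -√3/3 m/s
The top is descending at √3/3 ≈ 0.5774 m/s.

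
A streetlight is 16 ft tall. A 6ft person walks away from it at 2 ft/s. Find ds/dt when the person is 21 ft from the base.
6/5 ft/s

By similar triangles: 16/(x+s) = 6/s
Solving: s = 6x/10
ds/dt = 6/10 · dx/dt = 3/5 · 2 = 6/5 ft/s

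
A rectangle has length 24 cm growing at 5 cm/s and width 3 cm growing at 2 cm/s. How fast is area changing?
63 cm²/s

A = lw
dA/dt = w·dl/dt + l·dw/dt = 3·5 + 24·2 = 63 cm²/s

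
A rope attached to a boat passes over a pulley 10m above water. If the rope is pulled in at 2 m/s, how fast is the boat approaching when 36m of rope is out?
36√299/299 ≈ 2.082 m/s

rope² = x² + 10²
x = √(36² - 10²) = 2√299
dx/dt = (rope/x) · d(rope)/dt = (36/(2√299)) · (-2) = -36√299/299 m/s
The boat approaches at 36√299/299 ≈ 2.082 m/s.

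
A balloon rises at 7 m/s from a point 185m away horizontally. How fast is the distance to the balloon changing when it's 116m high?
812√47681/47681 ≈ 3.719 m/s

z² = 185² + y²
z = √(185² + 116²) = √47681
dz/dt = y/z · dy/dt = 116/√47681 · 7 = 812√47681/47681 ≈ 3.719 m/s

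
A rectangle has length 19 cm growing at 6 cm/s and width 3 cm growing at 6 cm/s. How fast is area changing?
132 cm²/s

A = lw
dA/dt = w·dl/dt + l·dw/dt = 3·6 + 19·6 = 132 cm²/s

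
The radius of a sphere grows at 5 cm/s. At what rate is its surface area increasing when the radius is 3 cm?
120π cm²/s

S = 4πr²
dS/dt = dS/dr · dr/dt = 8πr · 5
At r = 3: dS/dt = 120π cm²/s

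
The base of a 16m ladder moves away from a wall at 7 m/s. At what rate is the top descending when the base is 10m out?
35√39/39 ≈ 5.604 m/s

x² + y² = 16²
2x·dx/dt + 2y·dy/dt = 0
dy/dt = -x/y · dx/dt = -10/(2√39) · 7 = -35√39/39 m/s
The top is descending at 35√39/39 ≈ 5.604 m/s.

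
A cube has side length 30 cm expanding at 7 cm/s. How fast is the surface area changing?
2520 cm²/s

A = 6s²
dA/dt = 12s · ds/dt = 12·30·7 = 2520 cm²/s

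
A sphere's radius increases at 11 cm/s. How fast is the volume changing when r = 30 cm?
39600π cm³/s

V = (4/3)πr³
dV/dt = dV/dr · dr/dt = 4πr² · 11
At r = 30: dV/dt = 39600π cm³/s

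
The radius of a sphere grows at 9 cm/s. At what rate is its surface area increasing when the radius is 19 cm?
1368π cm²/s

S = 4πr²
dS/dt = dS/dr · dr/dt = 8πr · 9
At r = 19: dS/dt = 1368π cm²/s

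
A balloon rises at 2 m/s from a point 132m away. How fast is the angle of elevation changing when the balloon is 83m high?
0.010858 rad/s

tan(θ) = y/132
sec²(θ) · dθ/dt = (1/132) · dy/dt
dθ/dt = cos²(θ)/132 · 2 = 132/(132² + 83²) · 2
dθ/dt = 0.010858 rad/s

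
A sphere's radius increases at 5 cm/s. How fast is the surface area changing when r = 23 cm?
920π cm²/s

S = 4πr²
dS/dt = dS/dr · dr/dt = 8πr · 5
At r = 23: dS/dt = 920π cm²/s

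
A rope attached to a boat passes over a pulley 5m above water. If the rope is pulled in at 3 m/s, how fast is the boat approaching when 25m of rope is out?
5√6/4 ≈ 3.062 m/s

rope² = x² + 5²
x = √(25² - 5²) = 10√6
dx/dt = (rope/x) · d(rope)/dt = (25/(10√6)) · (-3) = -5√6/4 m/s
The boat approaches at 5√6/4 ≈ 3.062 m/s.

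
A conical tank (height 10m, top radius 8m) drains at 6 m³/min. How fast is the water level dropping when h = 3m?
25/(24π) ≈ 0.3316 m/min

r/h = 8/10, so r = (4/5)h
V = (1/3)πr²h = (1/3)π((4/5)h)²h = (16/75)πh³
dV/dh = (16/25)πh²
dh/dt = (dV/dt)/(dV/dh) = -6/((16/25)π·3²) = -25/(24π) m/min
The level is dropping at 25/(24π) ≈ 0.3316 m/min.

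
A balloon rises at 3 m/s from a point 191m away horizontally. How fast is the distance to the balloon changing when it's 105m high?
315√47506/47506 ≈ 1.445 m/s

z² = 191² + y²
z = √(191² + 105²) = √47506
dz/dt = y/z · dy/dt = 105/√47506 · 3 = 315√47506/47506 ≈ 1.445 m/s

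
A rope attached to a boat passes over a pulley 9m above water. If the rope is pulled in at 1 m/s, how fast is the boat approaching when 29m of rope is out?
29√190/380 ≈ 1.052 m/s

rope² = x² + 9²
x = √(29² - 9²) = 2√190
dx/dt = (rope/x) · d(rope)/dt = (29/(2√190)) · (-1) = -29√190/380 m/s
The boat approaches at 29√190/380 ≈ 1.052 m/s.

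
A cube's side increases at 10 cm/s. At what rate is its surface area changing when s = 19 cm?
2280 cm²/s

A = 6s²
dA/dt = 12s · ds/dt = 12·19·10 = 2280 cm²/s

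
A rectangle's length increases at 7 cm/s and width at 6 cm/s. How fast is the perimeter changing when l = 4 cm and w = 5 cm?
26 cm/s

P = 2(l + w)
dP/dt = 2(dl/dt + dw/dt) = 2(7 + 6) = 26 cm/s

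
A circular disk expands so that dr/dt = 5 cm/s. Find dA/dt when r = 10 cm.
100π cm²/s

A = πr²
dA/dt = 2πr · dr/dt = 2π(10)(5) = 100π cm²/s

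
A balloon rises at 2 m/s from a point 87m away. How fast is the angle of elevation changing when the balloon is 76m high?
0.013039 rad/s

tan(θ) = y/87
sec²(θ) · dθ/dt = (1/87) · dy/dt
dθ/dt = cos²(θ)/87 · 2 = 87/(87² + 76²) · 2
dθ/dt = 0.013039 rad/s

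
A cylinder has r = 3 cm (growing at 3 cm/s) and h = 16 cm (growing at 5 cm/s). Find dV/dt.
333π cm³/s

V = πr²h
dV/dt = 2πrh·dr/dt + πr²·dh/dt
= 2π(3)(16)(3) + π(3)²(5)
= 333π cm³/s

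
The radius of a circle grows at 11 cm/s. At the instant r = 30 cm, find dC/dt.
22π cm/s

C = 2πr
dC/dt = 2π · dr/dt = 2π · 11 = 22π cm/s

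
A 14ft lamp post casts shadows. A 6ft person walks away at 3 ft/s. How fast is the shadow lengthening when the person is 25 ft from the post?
9/4 ft/s

By similar triangles: 14/(x+s) = 6/s
Solving: s = 6x/8
ds/dt = 6/8 · dx/dt = 3/4 · 3 = 9/4 ft/s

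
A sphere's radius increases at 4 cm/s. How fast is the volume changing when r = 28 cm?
12544π cm³/s

V = (4/3)πr³
dV/dt = dV/dr · dr/dt = 4πr² · 4
At r = 28: dV/dt = 12544π cm³/s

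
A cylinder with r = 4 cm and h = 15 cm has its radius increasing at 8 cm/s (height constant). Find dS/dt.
368π cm²/s

S = 2πrh + 2πr² (lateral + bases)
dS/dt = (2πh + 4πr)·dr/dt = (2π·15 + 4π·4)·8
= 368π cm²/s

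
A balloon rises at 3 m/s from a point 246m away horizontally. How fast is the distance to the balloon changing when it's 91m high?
273√68797/68797 ≈ 1.041 m/s

z² = 246² + y²
z = √(246² + 91²) = √68797
dz/dt = y/z · dy/dt = 91/√68797 · 3 = 273√68797/68797 ≈ 1.041 m/s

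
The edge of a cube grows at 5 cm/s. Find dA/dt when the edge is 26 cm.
1560 cm²/s

A = 6s²
dA/dt = 12s · ds/dt = 12·26·5 = 1560 cm²/s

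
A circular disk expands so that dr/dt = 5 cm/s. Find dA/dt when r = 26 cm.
260π cm²/s

A = πr²
dA/dt = 2πr · dr/dt = 2π(26)(5) = 260π cm²/s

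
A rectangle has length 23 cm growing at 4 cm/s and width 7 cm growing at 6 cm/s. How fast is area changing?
166 cm²/s

A = lw
dA/dt = w·dl/dt + l·dw/dt = 7·4 + 23·6 = 166 cm²/s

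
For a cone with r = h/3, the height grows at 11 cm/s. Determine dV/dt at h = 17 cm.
3179π/9 cm³/s

V = (1/3)π(h/3)²h = πh³/27
dV/dt = πh²/9 · 11
At h = 17: dV/dt = 3179π/9 cm³/s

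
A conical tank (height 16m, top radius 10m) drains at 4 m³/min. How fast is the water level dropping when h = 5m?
256/(625π) ≈ 0.1304 m/min

r/h = 10/16, so r = (5/8)h
V = (1/3)πr²h = (1/3)π((5/8)h)²h = (25/192)πh³
dV/dh = (25/64)πh²
dh/dt = (dV/dt)/(dV/dh) = -4/((25/64)π·5²) = -256/(625π) m/min
The level is dropping at 256/(625π) ≈ 0.1304 m/min.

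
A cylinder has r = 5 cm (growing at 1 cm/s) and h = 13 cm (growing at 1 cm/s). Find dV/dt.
155π cm³/s

V = πr²h
dV/dt = 2πrh·dr/dt + πr²·dh/dt
= 2π(5)(13)(1) + π(5)²(1)
= 155π cm³/s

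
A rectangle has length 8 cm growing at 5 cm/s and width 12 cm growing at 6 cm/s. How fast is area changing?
108 cm²/s

A = lw
dA/dt = w·dl/dt + l·dw/dt = 12·5 + 8·6 = 108 cm²/s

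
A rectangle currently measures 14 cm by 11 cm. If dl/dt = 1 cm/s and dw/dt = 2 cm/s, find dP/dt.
6 cm/s

P = 2(l + w)
dP/dt = 2(dl/dt + dw/dt) = 2(1 + 2) = 6 cm/s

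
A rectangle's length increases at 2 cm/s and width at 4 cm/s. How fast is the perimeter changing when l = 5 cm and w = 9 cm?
12 cm/s

P = 2(l + w)
dP/dt = 2(dl/dt + dw/dt) = 2(2 + 4) = 12 cm/s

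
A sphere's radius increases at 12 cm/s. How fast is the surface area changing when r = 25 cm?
2400π cm²/s

S = 4πr²
dS/dt = dS/dr · dr/dt = 8πr · 12
At r = 25: dS/dt = 2400π cm²/s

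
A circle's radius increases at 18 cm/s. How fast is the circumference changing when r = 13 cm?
36π cm/s

C = 2πr
dC/dt = 2π · dr/dt = 2π · 18 = 36π cm/s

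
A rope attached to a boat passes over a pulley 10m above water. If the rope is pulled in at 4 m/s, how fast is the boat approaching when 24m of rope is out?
48√119/119 ≈ 4.4 m/s

rope² = x² + 10²
x = √(24² - 10²) = 2√119
dx/dt = (rope/x) · d(rope)/dt = (24/(2√119)) · (-4) = -48√119/119 m/s
The boat approaches at 48√119/119 ≈ 4.4 m/s.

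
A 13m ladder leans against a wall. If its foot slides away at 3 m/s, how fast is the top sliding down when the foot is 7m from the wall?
7√30/20 ≈ 1.917 m/s

x² + y² = 13²
2x·dx/dt + 2y·dy/dt = 0
dy/dt = -x/y · dx/dt = -7/(2√30) · 3 = -7√30/20 m/s
The top is descending at 7√30/20 ≈ 1.917 m/s.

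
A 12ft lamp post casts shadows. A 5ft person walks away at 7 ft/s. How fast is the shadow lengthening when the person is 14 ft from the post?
5 ft/s

By similar triangles: 12/(x+s) = 5/s
Solving: s = 5x/7
ds/dt = 5/7 · dx/dt = 5/7 · 7 = 5 ft/s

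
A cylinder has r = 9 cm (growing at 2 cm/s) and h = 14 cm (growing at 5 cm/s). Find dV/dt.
909π cm³/s

V = πr²h
dV/dt = 2πrh·dr/dt + πr²·dh/dt
= 2π(9)(14)(2) + π(9)²(5)
= 909π cm³/s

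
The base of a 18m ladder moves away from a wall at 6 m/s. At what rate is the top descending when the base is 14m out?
21√2/4 ≈ 7.425 m/s

x² + y² = 18²
2x·dx/dt + 2y·dy/dt = 0
dy/dt = -x/y · dx/dt = -14/(8√2) · 6 = -21√2/4 m/s
The top is descending at 21√2/4 ≈ 7.425 m/s.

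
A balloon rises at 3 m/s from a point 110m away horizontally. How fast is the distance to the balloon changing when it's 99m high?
27√181/181 ≈ 2.007 m/s

z² = 110² + y²
z = √(110² + 99²) = 11√181
dz/dt = y/z · dy/dt = 99/(11√181) · 3 = 27√181/181 ≈ 2.007 m/s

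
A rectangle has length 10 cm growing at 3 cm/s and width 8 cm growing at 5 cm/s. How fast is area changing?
74 cm²/s

A = lw
dA/dt = w·dl/dt + l·dw/dt = 8·3 + 10·5 = 74 cm²/s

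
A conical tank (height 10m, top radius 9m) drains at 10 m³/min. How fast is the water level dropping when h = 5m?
40/(81π) ≈ 0.1572 m/min

r/h = 9/10, so r = (9/10)h
V = (1/3)πr²h = (1/3)π((9/10)h)²h = (27/100)πh³
dV/dh = (81/100)πh²
dh/dt = (dV/dt)/(dV/dh) = -10/((81/100)π·5²) = -40/(81π) m/min
The level is dropping at 40/(81π) ≈ 0.1572 m/min.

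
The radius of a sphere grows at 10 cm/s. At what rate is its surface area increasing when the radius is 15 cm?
1200π cm²/s

S = 4πr²
dS/dt = dS/dr · dr/dt = 8πr · 10
At r = 15: dS/dt = 1200π cm²/s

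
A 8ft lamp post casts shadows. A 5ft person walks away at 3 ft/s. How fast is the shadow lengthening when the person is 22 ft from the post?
5 ft/s

By similar triangles: 8/(x+s) = 5/s
Solving: s = 5x/3
ds/dt = 5/3 · dx/dt = 5/3 · 3 = 5 ft/s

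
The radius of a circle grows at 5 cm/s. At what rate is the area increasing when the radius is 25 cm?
250π cm²/s

A = πr²
dA/dt = 2πr · dr/dt = 2π(25)(5) = 250π cm²/s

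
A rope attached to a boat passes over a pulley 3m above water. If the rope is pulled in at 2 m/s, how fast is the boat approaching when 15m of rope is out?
5√6/6 ≈ 2.041 m/s

rope² = x² + 3²
x = √(15² - 3²) = 6√6
dx/dt = (rope/x) · d(rope)/dt = (15/(6√6)) · (-2) = -5√6/6 m/s
The boat approaches at 5√6/6 ≈ 2.041 m/s.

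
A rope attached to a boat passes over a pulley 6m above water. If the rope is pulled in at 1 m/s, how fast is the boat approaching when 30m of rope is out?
5√6/12 ≈ 1.021 m/s

rope² = x² + 6²
x = √(30² - 6²) = 12√6
dx/dt = (rope/x) · d(rope)/dt = (30/(12√6)) · (-1) = -5√6/12 m/s
The boat approaches at 5√6/12 ≈ 1.021 m/s.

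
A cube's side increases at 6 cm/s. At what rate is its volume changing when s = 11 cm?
2178 cm³/s

V = s³
dV/dt = 3s² · ds/dt = 3·11²·6 = 2178 cm³/s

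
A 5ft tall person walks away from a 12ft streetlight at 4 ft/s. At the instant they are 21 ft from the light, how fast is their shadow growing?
20/7 ft/s

By similar triangles: 12/(x+s) = 5/s
Solving: s = 5x/7
ds/dt = 5/7 · dx/dt = 5/7 · 4 = 20/7 ft/s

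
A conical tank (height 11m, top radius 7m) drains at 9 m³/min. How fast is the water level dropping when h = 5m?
1089/(1225π) ≈ 0.283 m/min

r/h = 7/11, so r = (7/11)h
V = (1/3)πr²h = (1/3)π((7/11)h)²h = (49/363)πh³
dV/dh = (49/121)πh²
dh/dt = (dV/dt)/(dV/dh) = -9/((49/121)π·5²) = -1089/(1225π) m/min
The level is dropping at 1089/(1225π) ≈ 0.283 m/min.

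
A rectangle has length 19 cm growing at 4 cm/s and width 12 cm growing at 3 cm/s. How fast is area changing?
105 cm²/s

A = lw
dA/dt = w·dl/dt + l·dw/dt = 12·4 + 19·3 = 105 cm²/s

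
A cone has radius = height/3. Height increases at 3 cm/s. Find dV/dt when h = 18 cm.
108π cm³/s

V = (1/3)π(h/3)²h = πh³/27
dV/dt = πh²/9 · 3
At h = 18: dV/dt = 108π cm³/s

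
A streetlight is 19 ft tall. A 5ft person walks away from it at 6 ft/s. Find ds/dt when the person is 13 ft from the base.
15/7 ft/s

By similar triangles: 19/(x+s) = 5/s
Solving: s = 5x/14
ds/dt = 5/14 · dx/dt = 5/14 · 6 = 15/7 ft/s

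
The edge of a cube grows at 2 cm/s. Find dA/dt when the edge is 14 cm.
336 cm²/s

A = 6s²
dA/dt = 12s · ds/dt = 12·14·2 = 336 cm²/s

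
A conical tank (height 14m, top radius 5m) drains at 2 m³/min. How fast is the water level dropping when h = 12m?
49/(450π) ≈ 0.03466 m/min

r/h = 5/14, so r = (5/14)h
V = (1/3)πr²h = (1/3)π((5/14)h)²h = (25/588)πh³
dV/dh = (25/196)πh²
dh/dt = (dV/dt)/(dV/dh) = -2/((25/196)π·12²) = -49/(450π) m/min
The level is dropping at 49/(450π) ≈ 0.03466 m/min.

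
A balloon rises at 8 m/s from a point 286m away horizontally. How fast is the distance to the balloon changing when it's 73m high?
584√3485/17425 ≈ 1.979 m/s

z² = 286² + y²
z = √(286² + 73²) = 5√3485
dz/dt = y/z · dy/dt = 73/(5√3485) · 8 = 584√3485/17425 ≈ 1.979 m/s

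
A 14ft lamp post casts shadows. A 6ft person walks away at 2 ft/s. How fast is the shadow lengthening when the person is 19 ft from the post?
3/2 ft/s

By similar triangles: 14/(x+s) = 6/s
Solving: s = 6x/8
ds/dt = 6/8 · dx/dt = 3/4 · 2 = 3/2 ft/s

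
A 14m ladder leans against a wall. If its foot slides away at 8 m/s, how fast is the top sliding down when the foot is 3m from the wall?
24√187/187 ≈ 1.755 m/s

x² + y² = 14²
2x·dx/dt + 2y·dy/dt = 0
dy/dt = -x/y · dx/dt = -3/√187 · 8 = -24√187/187 m/s
The top is descending at 24√187/187 ≈ 1.755 m/s.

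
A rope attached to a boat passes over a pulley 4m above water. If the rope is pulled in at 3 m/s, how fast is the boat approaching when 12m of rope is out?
9√2/4 ≈ 3.182 m/s

rope² = x² + 4²
x = √(12² - 4²) = 8√2
dx/dt = (rope/x) · d(rope)/dt = (12/(8√2)) · (-3) = -9√2/4 m/s
The boat approaches at 9√2/4 ≈ 3.182 m/s.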